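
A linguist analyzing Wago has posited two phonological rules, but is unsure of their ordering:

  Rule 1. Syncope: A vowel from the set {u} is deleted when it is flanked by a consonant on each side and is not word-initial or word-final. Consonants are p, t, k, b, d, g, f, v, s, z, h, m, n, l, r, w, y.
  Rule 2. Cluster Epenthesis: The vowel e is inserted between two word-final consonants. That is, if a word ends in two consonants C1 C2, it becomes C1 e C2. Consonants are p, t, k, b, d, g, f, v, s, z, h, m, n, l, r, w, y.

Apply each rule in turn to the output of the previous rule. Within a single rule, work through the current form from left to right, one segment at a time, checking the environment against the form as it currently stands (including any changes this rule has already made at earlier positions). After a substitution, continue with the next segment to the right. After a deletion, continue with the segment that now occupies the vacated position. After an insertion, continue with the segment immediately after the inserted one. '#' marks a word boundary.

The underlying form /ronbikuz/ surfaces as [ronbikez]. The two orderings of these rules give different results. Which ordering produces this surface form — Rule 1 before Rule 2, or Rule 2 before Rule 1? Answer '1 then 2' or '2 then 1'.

Order 1 then 2:
  1 Syncope: [ronbikuz] → [ronbikz]
  2 Cluster Epenthesis: [ronbikz] → [ronbikez]
  result: [ronbikez]
Order 2 then 1:
  2 Cluster Epenthesis: no change — [ronbikuz]
  1 Syncope: [ronbikuz] → [ronbikz]
  result: [ronbikz]

1 then 2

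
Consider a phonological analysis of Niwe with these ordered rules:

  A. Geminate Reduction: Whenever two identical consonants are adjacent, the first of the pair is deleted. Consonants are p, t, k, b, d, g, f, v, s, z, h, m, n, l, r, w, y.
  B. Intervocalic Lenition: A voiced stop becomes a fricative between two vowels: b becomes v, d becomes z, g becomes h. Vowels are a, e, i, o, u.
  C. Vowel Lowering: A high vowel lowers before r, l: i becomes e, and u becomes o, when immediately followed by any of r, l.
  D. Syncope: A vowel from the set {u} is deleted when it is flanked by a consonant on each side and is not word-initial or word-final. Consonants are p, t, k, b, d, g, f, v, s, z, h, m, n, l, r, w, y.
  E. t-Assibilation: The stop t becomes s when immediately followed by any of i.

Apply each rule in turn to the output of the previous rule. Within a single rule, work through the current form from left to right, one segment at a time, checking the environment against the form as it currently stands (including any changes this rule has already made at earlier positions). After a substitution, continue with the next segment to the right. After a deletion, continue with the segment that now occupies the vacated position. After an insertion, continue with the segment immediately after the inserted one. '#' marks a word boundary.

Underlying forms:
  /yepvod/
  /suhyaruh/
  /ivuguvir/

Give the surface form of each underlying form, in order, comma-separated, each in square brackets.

/yepvod/:
  A Geminate Reduction: no change — [yepvod]
  B Intervocalic Lenition: no change — [yepvod]
  C Vowel Lowering: no change — [yepvod]
  D Syncope: no change — [yepvod]
  E t-Assibilation: no change — [yepvod]
/suhyaruh/:
  A Geminate Reduction: no change — [suhyaruh]
  B Intervocalic Lenition: no change — [suhyaruh]
  C Vowel Lowering: no change — [suhyaruh]
  D Syncope: [suhyaruh] → [shyarh]
  E t-Assibilation: no change — [shyarh]
/ivuguvir/:
  A Geminate Reduction: no change — [ivuguvir]
  B Intervocalic Lenition: [ivuguvir] → [ivuhuvir]
  C Vowel Lowering: [ivuhuvir] → [ivuhuver]
  D Syncope: [ivuhuver] → [ivhver]
  E t-Assibilation: no change — [ivhver]

[yepvod], [shyarh], [ivhver]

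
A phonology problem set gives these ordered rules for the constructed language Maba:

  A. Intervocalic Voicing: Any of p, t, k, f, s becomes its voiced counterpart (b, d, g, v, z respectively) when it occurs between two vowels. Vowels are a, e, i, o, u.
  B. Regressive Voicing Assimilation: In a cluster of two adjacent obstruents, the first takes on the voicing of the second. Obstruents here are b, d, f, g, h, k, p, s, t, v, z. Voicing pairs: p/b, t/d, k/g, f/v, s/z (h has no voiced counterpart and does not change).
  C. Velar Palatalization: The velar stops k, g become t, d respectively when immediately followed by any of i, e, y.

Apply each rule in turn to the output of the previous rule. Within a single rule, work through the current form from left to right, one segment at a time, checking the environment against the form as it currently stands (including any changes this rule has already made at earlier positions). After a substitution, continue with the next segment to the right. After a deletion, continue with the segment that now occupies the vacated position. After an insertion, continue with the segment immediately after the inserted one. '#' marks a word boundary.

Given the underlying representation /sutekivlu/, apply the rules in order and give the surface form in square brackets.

[sudedivlu]

A Intervocalic Voicing: [sutekivlu] → [sudegivlu]
B Regressive Voicing Assimilation: no change — [sudegivlu]
C Velar Palatalization: [sudegivlu] → [sudedivlu]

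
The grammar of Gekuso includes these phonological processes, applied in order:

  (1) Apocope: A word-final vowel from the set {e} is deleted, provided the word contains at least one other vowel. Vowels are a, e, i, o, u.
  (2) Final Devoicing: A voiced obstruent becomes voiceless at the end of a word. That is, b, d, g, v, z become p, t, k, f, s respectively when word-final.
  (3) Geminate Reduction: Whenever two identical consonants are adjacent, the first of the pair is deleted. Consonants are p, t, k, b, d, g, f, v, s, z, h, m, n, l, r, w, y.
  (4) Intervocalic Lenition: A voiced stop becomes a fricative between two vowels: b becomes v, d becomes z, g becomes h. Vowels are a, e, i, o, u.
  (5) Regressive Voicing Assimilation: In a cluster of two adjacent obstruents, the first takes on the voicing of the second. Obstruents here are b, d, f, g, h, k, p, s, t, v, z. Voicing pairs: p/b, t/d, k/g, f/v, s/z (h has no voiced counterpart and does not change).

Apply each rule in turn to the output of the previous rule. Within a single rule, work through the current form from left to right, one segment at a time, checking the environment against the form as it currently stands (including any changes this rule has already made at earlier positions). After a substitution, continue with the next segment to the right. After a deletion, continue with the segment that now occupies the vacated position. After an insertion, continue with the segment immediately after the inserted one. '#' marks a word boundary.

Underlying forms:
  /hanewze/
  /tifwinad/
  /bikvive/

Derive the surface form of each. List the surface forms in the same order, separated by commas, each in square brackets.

[hanews], [tifwinat], [bigvif]

/hanewze/:
  (1) Apocope: [hanewze] → [hanewz]
  (2) Final Devoicing: [hanewz] → [hanews]
  (3) Geminate Reduction: no change — [hanews]
  (4) Intervocalic Lenition: no change — [hanews]
  (5) Regressive Voicing Assimilation: no change — [hanews]
/tifwinad/:
  (1) Apocope: no change — [tifwinad]
  (2) Final Devoicing: [tifwinad] → [tifwinat]
  (3) Geminate Reduction: no change — [tifwinat]
  (4) Intervocalic Lenition: no change — [tifwinat]
  (5) Regressive Voicing Assimilation: no change — [tifwinat]
/bikvive/:
  (1) Apocope: [bikvive] → [bikviv]
  (2) Final Devoicing: [bikviv] → [bikvif]
  (3) Geminate Reduction: no change — [bikvif]
  (4) Intervocalic Lenition: no change — [bikvif]
  (5) Regressive Voicing Assimilation: [bikvif] → [bigvif]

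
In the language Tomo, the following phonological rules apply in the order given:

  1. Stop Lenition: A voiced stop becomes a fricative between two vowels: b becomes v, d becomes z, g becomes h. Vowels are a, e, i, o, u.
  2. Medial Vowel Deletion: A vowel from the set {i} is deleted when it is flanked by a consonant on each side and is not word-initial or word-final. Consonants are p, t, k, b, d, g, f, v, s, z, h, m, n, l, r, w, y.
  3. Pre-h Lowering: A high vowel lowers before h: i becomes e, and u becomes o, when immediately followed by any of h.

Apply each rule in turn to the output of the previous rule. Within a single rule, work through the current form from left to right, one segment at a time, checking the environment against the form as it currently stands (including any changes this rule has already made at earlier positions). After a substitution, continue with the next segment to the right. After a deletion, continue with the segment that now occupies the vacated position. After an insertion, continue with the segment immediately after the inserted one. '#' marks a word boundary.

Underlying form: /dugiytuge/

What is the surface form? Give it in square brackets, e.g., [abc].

[dohytohe]

1 Stop Lenition: [dugiytuge] → [duhiytuhe]
2 Medial Vowel Deletion: [duhiytuhe] → [duhytuhe]
3 Pre-h Lowering: [duhytuhe] → [dohytohe]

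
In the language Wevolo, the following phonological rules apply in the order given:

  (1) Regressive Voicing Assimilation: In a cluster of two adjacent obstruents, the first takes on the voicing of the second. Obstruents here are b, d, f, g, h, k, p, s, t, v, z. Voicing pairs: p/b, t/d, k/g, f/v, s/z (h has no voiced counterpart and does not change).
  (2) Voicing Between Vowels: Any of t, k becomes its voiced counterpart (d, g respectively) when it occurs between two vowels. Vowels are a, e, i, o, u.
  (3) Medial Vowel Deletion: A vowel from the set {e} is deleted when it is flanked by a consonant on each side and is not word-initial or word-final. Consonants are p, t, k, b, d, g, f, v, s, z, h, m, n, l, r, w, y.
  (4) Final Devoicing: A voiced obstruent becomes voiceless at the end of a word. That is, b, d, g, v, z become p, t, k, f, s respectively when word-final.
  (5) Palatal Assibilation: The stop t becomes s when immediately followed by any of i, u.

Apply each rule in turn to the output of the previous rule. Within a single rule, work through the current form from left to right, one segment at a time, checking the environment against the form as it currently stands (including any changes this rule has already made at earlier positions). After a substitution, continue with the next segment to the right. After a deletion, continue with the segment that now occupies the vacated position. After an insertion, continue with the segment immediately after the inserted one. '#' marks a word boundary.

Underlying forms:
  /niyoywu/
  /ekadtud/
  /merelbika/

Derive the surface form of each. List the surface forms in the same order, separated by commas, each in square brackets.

/niyoywu/:
  (1) Regressive Voicing Assimilation: no change — [niyoywu]
  (2) Voicing Between Vowels: no change — [niyoywu]
  (3) Medial Vowel Deletion: no change — [niyoywu]
  (4) Final Devoicing: no change — [niyoywu]
  (5) Palatal Assibilation: no change — [niyoywu]
/ekadtud/:
  (1) Regressive Voicing Assimilation: [ekadtud] → [ekattud]
  (2) Voicing Between Vowels: [ekattud] → [egattud]
  (3) Medial Vowel Deletion: no change — [egattud]
  (4) Final Devoicing: [egattud] → [egattut]
  (5) Palatal Assibilation: [egattut] → [egatsut]
/merelbika/:
  (1) Regressive Voicing Assimilation: no change — [merelbika]
  (2) Voicing Between Vowels: [merelbika] → [merelbiga]
  (3) Medial Vowel Deletion: [merelbiga] → [mrlbiga]
  (4) Final Devoicing: no change — [mrlbiga]
  (5) Palatal Assibilation: no change — [mrlbiga]

[niyoywu], [egatsut], [mrlbiga]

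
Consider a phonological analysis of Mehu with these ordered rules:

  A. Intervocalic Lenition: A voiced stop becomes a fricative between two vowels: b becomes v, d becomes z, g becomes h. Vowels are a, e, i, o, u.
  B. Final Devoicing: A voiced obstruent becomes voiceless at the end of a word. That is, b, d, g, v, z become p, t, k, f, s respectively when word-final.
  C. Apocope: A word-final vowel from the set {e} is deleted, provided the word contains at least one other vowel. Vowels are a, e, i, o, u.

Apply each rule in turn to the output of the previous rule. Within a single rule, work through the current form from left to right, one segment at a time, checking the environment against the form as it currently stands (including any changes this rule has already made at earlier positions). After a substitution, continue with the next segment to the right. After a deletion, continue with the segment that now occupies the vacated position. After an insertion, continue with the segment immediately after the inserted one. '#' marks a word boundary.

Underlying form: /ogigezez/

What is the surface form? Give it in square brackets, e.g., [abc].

A Intervocalic Lenition: [ogigezez] → [ohihezez]
B Final Devoicing: [ohihezez] → [ohihezes]
C Apocope: no change — [ohihezes]

[ohihezes]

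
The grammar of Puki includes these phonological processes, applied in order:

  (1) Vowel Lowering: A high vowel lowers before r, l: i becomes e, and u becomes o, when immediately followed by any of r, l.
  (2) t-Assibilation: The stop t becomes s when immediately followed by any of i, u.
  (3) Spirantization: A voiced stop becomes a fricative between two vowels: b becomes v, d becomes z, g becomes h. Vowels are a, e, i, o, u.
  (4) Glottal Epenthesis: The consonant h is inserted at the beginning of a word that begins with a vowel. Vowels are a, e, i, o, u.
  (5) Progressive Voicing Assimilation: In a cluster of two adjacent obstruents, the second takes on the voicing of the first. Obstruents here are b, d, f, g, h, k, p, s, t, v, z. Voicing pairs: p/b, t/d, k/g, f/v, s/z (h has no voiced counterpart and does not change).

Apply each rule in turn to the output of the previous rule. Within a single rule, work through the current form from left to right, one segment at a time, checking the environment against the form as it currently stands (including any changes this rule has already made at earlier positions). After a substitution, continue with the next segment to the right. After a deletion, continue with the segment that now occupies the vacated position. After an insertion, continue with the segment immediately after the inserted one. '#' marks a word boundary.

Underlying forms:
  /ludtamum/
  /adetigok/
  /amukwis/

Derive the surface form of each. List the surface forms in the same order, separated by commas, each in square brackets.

/ludtamum/:
  (1) Vowel Lowering: no change — [ludtamum]
  (2) t-Assibilation: no change — [ludtamum]
  (3) Spirantization: no change — [ludtamum]
  (4) Glottal Epenthesis: no change — [ludtamum]
  (5) Progressive Voicing Assimilation: [ludtamum] → [luddamum]
/adetigok/:
  (1) Vowel Lowering: no change — [adetigok]
  (2) t-Assibilation: [adetigok] → [adesigok]
  (3) Spirantization: [adesigok] → [azesihok]
  (4) Glottal Epenthesis: [azesihok] → [hazesihok]
  (5) Progressive Voicing Assimilation: no change — [hazesihok]
/amukwis/:
  (1) Vowel Lowering: no change — [amukwis]
  (2) t-Assibilation: no change — [amukwis]
  (3) Spirantization: no change — [amukwis]
  (4) Glottal Epenthesis: [amukwis] → [hamukwis]
  (5) Progressive Voicing Assimilation: no change — [hamukwis]

[luddamum], [hazesihok], [hamukwis]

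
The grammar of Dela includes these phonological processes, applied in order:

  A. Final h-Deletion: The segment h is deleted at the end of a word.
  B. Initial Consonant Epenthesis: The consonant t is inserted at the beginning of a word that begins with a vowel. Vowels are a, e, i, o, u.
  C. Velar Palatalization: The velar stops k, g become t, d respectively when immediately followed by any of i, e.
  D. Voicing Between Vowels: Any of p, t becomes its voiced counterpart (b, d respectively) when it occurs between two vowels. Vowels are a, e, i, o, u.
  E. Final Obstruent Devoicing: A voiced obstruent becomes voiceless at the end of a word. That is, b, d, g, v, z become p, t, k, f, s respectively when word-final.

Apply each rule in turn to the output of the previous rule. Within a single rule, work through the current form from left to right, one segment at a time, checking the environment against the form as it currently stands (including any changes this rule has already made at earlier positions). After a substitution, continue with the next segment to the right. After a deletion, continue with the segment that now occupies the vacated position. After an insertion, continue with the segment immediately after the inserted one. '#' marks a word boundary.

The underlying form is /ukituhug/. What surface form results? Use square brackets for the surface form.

[tudiduhuk]

A Final h-Deletion: no change — [ukituhug]
B Initial Consonant Epenthesis: [ukituhug] → [tukituhug]
C Velar Palatalization: [tukituhug] → [tutituhug]
D Voicing Between Vowels: [tutituhug] → [tudiduhug]
E Final Obstruent Devoicing: [tudiduhug] → [tudiduhuk]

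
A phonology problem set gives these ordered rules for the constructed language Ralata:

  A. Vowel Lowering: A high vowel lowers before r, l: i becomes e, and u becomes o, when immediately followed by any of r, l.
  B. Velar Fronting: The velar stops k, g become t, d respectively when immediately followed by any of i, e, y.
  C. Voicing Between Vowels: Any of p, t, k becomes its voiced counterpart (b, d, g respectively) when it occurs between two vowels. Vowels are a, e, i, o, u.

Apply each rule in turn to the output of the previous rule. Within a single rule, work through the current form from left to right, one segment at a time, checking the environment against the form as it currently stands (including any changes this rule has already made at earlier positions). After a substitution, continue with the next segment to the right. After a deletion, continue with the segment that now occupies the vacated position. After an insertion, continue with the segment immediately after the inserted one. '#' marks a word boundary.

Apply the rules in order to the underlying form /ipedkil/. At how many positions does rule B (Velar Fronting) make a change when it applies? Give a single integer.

A Vowel Lowering: [ipedkil] → [ipedkel]
B Velar Fronting: [ipedkel] → [ipedtel]
C Voicing Between Vowels: [ipedtel] → [ibedtel]
Rule B changed 1 position(s).

1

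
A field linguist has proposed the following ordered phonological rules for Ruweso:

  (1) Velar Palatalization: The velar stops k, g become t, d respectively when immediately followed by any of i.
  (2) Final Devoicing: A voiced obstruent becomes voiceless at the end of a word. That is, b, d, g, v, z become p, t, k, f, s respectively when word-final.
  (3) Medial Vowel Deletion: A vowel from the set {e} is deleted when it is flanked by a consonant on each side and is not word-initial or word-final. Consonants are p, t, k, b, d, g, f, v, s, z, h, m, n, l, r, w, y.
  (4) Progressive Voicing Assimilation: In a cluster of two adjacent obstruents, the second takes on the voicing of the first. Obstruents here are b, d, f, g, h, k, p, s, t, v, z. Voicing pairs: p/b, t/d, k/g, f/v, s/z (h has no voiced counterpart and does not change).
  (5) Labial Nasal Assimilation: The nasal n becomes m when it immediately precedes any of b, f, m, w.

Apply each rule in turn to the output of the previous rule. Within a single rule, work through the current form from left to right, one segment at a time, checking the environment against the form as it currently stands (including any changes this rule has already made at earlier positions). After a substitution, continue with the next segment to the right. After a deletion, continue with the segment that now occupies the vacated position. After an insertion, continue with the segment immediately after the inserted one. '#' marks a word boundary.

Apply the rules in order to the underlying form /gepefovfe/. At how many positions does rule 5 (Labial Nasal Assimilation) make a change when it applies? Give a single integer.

(1) Velar Palatalization: no change — [gepefovfe]
(2) Final Devoicing: no change — [gepefovfe]
(3) Medial Vowel Deletion: [gepefovfe] → [gpfovfe]
(4) Progressive Voicing Assimilation: [gpfovfe] → [gbvovve]
(5) Labial Nasal Assimilation: no change — [gbvovve]
Rule 5 changed 0 position(s).

0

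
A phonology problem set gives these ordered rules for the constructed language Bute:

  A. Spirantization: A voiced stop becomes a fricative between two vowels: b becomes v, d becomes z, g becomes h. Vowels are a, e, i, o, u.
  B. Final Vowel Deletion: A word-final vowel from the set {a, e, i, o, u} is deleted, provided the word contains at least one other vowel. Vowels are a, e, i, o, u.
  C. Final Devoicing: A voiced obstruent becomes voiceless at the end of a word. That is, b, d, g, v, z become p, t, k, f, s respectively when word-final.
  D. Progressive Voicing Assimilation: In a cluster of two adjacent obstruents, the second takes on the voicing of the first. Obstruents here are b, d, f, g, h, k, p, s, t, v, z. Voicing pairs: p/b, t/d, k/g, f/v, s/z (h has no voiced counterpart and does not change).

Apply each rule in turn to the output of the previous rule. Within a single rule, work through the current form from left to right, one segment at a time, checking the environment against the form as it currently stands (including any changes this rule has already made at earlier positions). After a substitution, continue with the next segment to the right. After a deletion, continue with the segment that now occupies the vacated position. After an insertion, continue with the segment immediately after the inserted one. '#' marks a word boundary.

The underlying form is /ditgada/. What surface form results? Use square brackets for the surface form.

A Spirantization: [ditgada] → [ditgaza]
B Final Vowel Deletion: [ditgaza] → [ditgaz]
C Final Devoicing: [ditgaz] → [ditgas]
D Progressive Voicing Assimilation: [ditgas] → [ditkas]

[ditkas]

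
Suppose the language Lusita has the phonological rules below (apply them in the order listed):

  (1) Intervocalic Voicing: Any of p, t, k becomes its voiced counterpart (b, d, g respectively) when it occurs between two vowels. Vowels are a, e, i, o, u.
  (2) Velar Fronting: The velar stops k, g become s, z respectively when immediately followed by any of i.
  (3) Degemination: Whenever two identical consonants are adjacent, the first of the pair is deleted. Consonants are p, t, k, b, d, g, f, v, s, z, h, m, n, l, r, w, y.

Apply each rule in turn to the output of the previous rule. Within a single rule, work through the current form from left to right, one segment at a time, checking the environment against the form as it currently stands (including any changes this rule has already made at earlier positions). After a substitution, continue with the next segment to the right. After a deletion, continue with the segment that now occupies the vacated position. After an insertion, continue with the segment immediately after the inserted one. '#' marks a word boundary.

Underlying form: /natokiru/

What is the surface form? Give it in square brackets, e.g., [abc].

(1) Intervocalic Voicing: [natokiru] → [nadogiru]
(2) Velar Fronting: [nadogiru] → [nadoziru]
(3) Degemination: no change — [nadoziru]

[nadoziru]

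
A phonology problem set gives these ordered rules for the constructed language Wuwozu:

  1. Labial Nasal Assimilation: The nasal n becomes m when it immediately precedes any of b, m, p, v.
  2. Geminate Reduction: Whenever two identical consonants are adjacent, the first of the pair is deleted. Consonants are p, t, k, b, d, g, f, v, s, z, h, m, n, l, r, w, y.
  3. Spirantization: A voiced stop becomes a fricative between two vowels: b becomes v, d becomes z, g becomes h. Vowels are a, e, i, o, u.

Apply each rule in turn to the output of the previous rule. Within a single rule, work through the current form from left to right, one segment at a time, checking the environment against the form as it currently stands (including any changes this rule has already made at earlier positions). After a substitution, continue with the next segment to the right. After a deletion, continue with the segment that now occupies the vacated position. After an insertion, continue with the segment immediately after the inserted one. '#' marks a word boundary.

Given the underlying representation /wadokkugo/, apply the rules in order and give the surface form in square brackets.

1 Labial Nasal Assimilation: no change — [wadokkugo]
2 Geminate Reduction: [wadokkugo] → [wadokugo]
3 Spirantization: [wadokugo] → [wazokuho]

[wazokuho]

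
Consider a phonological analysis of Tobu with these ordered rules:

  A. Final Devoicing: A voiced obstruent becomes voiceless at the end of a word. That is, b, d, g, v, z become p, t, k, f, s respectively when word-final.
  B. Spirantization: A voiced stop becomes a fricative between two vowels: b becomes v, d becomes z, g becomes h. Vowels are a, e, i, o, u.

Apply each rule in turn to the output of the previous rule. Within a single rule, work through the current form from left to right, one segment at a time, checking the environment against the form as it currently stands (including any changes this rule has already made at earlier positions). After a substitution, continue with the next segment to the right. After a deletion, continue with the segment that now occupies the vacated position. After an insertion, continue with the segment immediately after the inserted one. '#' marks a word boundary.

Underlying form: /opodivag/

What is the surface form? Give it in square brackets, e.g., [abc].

A Final Devoicing: [opodivag] → [opodivak]
B Spirantization: [opodivak] → [opozivak]

[opozivak]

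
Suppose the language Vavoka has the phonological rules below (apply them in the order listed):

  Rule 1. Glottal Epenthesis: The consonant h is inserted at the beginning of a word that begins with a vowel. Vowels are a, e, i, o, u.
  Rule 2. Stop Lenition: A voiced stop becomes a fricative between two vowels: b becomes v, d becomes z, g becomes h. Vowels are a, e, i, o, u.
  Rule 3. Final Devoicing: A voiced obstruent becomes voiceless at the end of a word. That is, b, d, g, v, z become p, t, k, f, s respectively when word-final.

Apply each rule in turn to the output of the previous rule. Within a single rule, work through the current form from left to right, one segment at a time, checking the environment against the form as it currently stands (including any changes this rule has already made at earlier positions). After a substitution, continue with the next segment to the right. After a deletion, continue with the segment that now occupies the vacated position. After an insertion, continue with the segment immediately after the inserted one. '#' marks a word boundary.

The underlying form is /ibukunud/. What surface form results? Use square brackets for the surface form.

Rule 1 Glottal Epenthesis: [ibukunud] → [hibukunud]
Rule 2 Stop Lenition: [hibukunud] → [hivukunud]
Rule 3 Final Devoicing: [hivukunud] → [hivukunut]

[hivukunut]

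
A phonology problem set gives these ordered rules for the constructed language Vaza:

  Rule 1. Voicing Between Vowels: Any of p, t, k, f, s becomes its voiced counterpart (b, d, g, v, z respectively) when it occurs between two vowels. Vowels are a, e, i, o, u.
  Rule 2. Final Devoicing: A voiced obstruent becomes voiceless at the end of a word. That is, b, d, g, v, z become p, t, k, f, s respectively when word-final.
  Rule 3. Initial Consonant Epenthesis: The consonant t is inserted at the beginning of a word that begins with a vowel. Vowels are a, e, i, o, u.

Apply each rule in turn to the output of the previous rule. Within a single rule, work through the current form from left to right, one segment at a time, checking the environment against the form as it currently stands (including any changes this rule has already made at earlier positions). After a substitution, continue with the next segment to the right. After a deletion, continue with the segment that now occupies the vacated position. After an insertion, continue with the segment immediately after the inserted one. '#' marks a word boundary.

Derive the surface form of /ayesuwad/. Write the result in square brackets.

Rule 1 Voicing Between Vowels: [ayesuwad] → [ayezuwad]
Rule 2 Final Devoicing: [ayezuwad] → [ayezuwat]
Rule 3 Initial Consonant Epenthesis: [ayezuwat] → [tayezuwat]

[tayezuwat]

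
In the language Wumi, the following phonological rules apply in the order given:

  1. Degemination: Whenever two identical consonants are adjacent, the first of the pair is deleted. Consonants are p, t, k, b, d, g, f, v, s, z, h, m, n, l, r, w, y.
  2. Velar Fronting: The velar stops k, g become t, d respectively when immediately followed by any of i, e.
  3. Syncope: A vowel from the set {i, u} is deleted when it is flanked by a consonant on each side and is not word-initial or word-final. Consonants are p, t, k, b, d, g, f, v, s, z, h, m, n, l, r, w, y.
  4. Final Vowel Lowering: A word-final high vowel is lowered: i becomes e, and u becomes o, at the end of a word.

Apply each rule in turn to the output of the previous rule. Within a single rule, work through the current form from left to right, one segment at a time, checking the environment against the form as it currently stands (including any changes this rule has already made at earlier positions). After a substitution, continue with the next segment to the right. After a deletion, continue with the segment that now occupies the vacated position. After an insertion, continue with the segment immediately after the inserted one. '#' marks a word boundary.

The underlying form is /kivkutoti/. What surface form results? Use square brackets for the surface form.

1 Degemination: no change — [kivkutoti]
2 Velar Fronting: [kivkutoti] → [tivkutoti]
3 Syncope: [tivkutoti] → [tvktoti]
4 Final Vowel Lowering: [tvktoti] → [tvktote]

[tvktote]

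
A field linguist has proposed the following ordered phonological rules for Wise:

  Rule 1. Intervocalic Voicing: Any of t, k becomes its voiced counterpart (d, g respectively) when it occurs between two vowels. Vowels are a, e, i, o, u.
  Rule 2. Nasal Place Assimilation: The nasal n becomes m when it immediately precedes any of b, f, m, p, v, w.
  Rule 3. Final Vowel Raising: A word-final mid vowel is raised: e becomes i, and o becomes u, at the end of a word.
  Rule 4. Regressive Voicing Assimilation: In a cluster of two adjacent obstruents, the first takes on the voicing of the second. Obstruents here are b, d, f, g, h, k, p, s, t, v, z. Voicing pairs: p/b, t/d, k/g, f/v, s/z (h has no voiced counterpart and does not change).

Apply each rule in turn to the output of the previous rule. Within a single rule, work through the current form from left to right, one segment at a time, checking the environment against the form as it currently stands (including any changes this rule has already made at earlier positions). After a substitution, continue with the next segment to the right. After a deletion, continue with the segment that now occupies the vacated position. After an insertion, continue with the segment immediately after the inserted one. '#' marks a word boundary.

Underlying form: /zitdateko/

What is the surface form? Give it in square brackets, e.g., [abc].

Rule 1 Intervocalic Voicing: [zitdateko] → [zitdadego]
Rule 2 Nasal Place Assimilation: no change — [zitdadego]
Rule 3 Final Vowel Raising: [zitdadego] → [zitdadegu]
Rule 4 Regressive Voicing Assimilation: [zitdadegu] → [ziddadegu]

[ziddadegu]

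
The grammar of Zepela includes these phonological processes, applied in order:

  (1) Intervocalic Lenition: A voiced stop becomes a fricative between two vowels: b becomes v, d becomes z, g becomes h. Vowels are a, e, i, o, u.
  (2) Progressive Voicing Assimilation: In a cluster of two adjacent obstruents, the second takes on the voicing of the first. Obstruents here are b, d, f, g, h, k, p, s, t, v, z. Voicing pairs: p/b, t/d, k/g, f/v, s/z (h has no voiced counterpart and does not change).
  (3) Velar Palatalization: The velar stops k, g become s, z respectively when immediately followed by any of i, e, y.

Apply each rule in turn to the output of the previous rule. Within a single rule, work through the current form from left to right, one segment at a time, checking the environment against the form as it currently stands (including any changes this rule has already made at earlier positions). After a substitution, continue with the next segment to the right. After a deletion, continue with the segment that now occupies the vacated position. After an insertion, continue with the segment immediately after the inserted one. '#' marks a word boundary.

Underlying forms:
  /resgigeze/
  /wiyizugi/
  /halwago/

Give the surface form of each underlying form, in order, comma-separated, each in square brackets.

/resgigeze/:
  (1) Intervocalic Lenition: [resgigeze] → [resgiheze]
  (2) Progressive Voicing Assimilation: [resgiheze] → [reskiheze]
  (3) Velar Palatalization: [reskiheze] → [ressiheze]
/wiyizugi/:
  (1) Intervocalic Lenition: [wiyizugi] → [wiyizuhi]
  (2) Progressive Voicing Assimilation: no change — [wiyizuhi]
  (3) Velar Palatalization: no change — [wiyizuhi]
/halwago/:
  (1) Intervocalic Lenition: [halwago] → [halwaho]
  (2) Progressive Voicing Assimilation: no change — [halwaho]
  (3) Velar Palatalization: no change — [halwaho]

[ressiheze], [wiyizuhi], [halwaho]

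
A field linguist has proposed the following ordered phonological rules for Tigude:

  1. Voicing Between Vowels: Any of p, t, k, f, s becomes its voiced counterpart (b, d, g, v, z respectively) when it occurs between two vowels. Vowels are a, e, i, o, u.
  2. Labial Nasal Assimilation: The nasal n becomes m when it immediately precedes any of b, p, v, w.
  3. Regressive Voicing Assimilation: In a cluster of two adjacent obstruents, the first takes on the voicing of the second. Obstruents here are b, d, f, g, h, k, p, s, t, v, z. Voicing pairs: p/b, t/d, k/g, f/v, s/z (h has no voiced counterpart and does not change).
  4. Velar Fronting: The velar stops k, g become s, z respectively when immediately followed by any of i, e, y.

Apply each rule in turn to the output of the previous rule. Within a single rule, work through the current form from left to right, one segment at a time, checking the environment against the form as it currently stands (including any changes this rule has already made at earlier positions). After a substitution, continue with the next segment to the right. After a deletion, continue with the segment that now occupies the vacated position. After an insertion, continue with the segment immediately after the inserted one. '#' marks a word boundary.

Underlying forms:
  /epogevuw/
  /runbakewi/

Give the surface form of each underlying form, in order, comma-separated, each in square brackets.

/epogevuw/:
  1 Voicing Between Vowels: [epogevuw] → [ebogevuw]
  2 Labial Nasal Assimilation: no change — [ebogevuw]
  3 Regressive Voicing Assimilation: no change — [ebogevuw]
  4 Velar Fronting: [ebogevuw] → [ebozevuw]
/runbakewi/:
  1 Voicing Between Vowels: [runbakewi] → [runbagewi]
  2 Labial Nasal Assimilation: [runbagewi] → [rumbagewi]
  3 Regressive Voicing Assimilation: no change — [rumbagewi]
  4 Velar Fronting: [rumbagewi] → [rumbazewi]

[ebozevuw], [rumbazewi]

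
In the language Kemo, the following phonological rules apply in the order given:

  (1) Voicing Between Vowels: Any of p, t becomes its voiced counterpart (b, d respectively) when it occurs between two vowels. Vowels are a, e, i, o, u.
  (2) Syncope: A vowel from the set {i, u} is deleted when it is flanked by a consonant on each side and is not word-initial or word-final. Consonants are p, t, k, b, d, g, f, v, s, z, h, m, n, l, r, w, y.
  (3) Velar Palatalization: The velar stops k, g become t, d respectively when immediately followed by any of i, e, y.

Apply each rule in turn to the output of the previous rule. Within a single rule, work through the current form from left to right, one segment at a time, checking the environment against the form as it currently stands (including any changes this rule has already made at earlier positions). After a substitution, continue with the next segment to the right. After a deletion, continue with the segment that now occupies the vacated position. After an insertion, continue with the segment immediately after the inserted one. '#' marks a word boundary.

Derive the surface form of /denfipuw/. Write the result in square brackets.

(1) Voicing Between Vowels: [denfipuw] → [denfibuw]
(2) Syncope: [denfibuw] → [denfbw]
(3) Velar Palatalization: no change — [denfbw]

[denfbw]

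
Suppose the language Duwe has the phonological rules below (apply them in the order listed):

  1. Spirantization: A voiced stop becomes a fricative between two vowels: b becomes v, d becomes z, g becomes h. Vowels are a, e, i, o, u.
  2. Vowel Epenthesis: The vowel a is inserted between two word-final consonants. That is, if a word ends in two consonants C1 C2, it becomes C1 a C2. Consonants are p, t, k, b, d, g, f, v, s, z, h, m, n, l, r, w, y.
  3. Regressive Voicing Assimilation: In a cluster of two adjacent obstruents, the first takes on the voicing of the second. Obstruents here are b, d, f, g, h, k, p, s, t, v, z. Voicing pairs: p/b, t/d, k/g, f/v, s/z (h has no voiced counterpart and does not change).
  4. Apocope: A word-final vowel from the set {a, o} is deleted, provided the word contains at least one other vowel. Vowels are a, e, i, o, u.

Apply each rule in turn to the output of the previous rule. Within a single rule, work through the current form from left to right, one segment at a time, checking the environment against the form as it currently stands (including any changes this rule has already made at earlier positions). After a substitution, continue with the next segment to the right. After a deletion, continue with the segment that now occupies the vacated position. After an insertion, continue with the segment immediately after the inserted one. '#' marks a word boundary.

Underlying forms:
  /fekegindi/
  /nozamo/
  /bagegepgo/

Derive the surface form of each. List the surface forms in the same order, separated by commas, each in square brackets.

[fekehindi], [nozam], [bahehebg]

/fekegindi/:
  1 Spirantization: [fekegindi] → [fekehindi]
  2 Vowel Epenthesis: no change — [fekehindi]
  3 Regressive Voicing Assimilation: no change — [fekehindi]
  4 Apocope: no change — [fekehindi]
/nozamo/:
  1 Spirantization: no change — [nozamo]
  2 Vowel Epenthesis: no change — [nozamo]
  3 Regressive Voicing Assimilation: no change — [nozamo]
  4 Apocope: [nozamo] → [nozam]
/bagegepgo/:
  1 Spirantization: [bagegepgo] → [bahehepgo]
  2 Vowel Epenthesis: no change — [bahehepgo]
  3 Regressive Voicing Assimilation: [bahehepgo] → [bahehebgo]
  4 Apocope: [bahehebgo] → [bahehebg]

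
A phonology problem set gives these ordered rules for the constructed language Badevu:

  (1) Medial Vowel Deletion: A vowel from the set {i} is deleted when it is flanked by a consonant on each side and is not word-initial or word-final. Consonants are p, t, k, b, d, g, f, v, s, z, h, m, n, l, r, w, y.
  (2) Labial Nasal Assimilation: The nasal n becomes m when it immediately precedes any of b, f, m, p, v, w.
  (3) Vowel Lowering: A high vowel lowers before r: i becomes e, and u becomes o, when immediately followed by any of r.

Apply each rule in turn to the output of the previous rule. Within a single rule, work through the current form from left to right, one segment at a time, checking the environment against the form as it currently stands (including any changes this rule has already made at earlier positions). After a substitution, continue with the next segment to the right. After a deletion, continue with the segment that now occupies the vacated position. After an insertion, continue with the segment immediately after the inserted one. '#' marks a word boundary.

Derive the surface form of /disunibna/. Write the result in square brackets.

(1) Medial Vowel Deletion: [disunibna] → [dsunbna]
(2) Labial Nasal Assimilation: [dsunbna] → [dsumbna]
(3) Vowel Lowering: no change — [dsumbna]

[dsumbna]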